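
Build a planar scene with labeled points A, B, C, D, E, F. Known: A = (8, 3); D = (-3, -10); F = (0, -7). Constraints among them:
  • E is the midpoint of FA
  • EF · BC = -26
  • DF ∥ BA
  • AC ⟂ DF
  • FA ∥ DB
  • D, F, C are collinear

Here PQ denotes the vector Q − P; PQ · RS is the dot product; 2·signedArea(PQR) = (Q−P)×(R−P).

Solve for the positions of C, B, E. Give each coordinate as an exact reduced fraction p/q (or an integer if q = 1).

1. C_x = 9  [D, F, C are collinear ∩ AC ⟂ DF]
2. C_y = 2  [D, F, C are collinear ∩ AC ⟂ DF]
   → C = (9, 2)
3. B_x = 5  [DF ∥ BA ∩ FA ∥ DB]
4. B_y = 0  [DF ∥ BA ∩ FA ∥ DB]
   → B = (5, 0)
5. E_x = 4  [E is the midpoint of FA]
6. E_y = -2  [E is the midpoint of FA]
   → E = (4, -2)

B = (5, 0)
C = (9, 2)
E = (4, -2)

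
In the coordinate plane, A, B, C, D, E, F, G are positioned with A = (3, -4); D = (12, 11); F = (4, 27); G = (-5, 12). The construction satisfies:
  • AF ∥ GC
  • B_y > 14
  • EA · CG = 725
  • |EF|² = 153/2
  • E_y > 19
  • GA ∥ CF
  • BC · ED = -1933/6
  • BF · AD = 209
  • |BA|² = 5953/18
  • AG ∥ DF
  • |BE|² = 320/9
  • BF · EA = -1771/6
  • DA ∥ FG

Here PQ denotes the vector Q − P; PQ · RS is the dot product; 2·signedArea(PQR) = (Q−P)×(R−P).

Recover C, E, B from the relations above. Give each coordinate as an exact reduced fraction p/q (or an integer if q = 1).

1. C_x = -4  [GA ∥ CF ∩ AF ∥ GC]
2. C_y = 43  [GA ∥ CF ∩ AF ∥ GC]
   → C = (-4, 43)
3. B_x = 13/6  [line -9·x + -15·y + 232 = 0 ∩ |BA|² = 5953/18]
4. B_y = 85/6  [line -9·x + -15·y + 232 = 0 ∩ |BA|² = 5953/18]
   → B = (13/6, 85/6)
5. E_x = -1/2  [EA · CG = 725 ∩ BF · EA = -1771/6]
6. E_y = 39/2  [EA · CG = 725 ∩ BF · EA = -1771/6]
   → E = (-1/2, 39/2)

B = (13/6, 85/6)
C = (-4, 43)
E = (-1/2, 39/2)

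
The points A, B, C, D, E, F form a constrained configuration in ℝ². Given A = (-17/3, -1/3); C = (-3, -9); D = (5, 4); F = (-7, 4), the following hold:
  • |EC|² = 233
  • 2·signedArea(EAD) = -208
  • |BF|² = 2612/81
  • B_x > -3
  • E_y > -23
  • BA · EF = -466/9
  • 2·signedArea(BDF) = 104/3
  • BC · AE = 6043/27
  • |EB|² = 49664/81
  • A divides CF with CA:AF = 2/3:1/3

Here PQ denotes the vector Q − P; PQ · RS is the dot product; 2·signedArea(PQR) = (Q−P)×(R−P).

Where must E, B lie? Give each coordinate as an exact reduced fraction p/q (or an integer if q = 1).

1. B_y = 10/9  [2·signedArea(BDF) = 104/3]
2. B_x = -19/9  [|BF|² = 2612/81]
   → B = (-19/9, 10/9)
3. E_x = -11  [2·signedArea(EAD) = -208 ∩ BC · AE = 6043/27]
4. E_y = -22  [2·signedArea(EAD) = -208 ∩ BC · AE = 6043/27]
   → E = (-11, -22)

B = (-19/9, 10/9)
E = (-11, -22)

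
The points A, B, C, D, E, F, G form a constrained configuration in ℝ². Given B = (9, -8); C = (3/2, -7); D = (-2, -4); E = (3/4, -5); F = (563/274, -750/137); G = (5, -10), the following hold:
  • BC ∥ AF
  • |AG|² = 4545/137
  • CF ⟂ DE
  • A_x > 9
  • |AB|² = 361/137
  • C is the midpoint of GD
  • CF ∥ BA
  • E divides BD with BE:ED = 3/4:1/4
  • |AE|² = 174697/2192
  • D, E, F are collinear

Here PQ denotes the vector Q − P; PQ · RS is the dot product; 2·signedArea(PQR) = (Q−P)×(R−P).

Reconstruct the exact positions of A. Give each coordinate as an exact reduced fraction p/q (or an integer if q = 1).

A = (1309/137, -887/137)

1. A_x = 1309/137  [BC ∥ AF ∩ CF ∥ BA]
2. A_y = -887/137  [BC ∥ AF ∩ CF ∥ BA]
   → A = (1309/137, -887/137)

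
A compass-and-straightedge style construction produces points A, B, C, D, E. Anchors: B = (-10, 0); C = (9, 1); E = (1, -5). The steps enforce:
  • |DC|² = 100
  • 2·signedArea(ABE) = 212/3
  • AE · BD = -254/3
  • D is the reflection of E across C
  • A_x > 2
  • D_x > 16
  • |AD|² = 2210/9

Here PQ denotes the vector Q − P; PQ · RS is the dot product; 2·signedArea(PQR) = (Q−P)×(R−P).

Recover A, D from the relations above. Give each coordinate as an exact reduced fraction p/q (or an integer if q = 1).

A = (8/3, 2/3)
D = (17, 7)

1. D_x = 17  [D is the reflection of E across C]
2. D_y = 7  [D is the reflection of E across C]
   → D = (17, 7)
3. A_x = 8/3  [AE · BD = -254/3 ∩ 2·signedArea(ABE) = 212/3]
4. A_y = 2/3  [AE · BD = -254/3 ∩ 2·signedArea(ABE) = 212/3]
   → A = (8/3, 2/3)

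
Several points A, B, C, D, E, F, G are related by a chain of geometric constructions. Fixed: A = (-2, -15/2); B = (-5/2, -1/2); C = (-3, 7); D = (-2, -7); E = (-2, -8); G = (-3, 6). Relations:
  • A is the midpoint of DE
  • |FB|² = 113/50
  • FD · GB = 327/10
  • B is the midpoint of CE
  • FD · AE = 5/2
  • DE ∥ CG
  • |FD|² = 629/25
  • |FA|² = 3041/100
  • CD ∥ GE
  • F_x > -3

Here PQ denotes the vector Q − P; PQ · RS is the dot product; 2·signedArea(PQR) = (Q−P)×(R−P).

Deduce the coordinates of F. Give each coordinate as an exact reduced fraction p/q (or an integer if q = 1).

F = (-12/5, -2)

1. F_x = -12/5  [FD · AE = 5/2 ∩ FD · GB = 327/10]
2. F_y = -2  [FD · AE = 5/2 ∩ FD · GB = 327/10]
   → F = (-12/5, -2)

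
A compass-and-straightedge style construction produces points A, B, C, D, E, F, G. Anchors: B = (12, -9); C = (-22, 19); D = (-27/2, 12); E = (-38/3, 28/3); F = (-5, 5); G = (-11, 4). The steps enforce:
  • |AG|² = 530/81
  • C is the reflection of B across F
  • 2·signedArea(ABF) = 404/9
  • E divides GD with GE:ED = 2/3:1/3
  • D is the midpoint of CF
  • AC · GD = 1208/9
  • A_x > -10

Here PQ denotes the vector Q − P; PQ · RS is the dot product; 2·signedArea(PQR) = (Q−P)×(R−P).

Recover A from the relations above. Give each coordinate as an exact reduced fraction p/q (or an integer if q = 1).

A = (-86/9, 55/9)

1. A_x = -86/9  [2·signedArea(ABF) = 404/9 ∩ AC · GD = 1208/9]
2. A_y = 55/9  [2·signedArea(ABF) = 404/9 ∩ AC · GD = 1208/9]
   → A = (-86/9, 55/9)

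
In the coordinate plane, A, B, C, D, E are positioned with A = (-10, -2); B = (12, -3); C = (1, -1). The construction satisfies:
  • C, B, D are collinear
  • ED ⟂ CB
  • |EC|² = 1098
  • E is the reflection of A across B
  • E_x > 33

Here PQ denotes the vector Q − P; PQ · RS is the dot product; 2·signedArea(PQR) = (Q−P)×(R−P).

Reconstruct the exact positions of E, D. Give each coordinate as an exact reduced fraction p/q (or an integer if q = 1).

1. E_x = 34  [E is the reflection of A across B]
2. E_y = -4  [E is the reflection of A across B]
   → E = (34, -4)
3. D_x = 4184/125  [C, B, D are collinear ∩ ED ⟂ CB]
4. D_y = -863/125  [C, B, D are collinear ∩ ED ⟂ CB]
   → D = (4184/125, -863/125)

D = (4184/125, -863/125)
E = (34, -4)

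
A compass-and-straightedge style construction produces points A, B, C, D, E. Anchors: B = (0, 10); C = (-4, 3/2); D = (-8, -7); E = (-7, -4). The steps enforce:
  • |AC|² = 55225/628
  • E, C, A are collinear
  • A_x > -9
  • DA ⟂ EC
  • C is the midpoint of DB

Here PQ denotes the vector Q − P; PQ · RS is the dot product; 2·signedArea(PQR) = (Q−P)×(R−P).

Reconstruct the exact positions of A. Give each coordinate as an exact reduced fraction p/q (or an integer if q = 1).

A = (-1333/157, -1057/157)

1. A_x = -1333/157  [E, C, A are collinear ∩ DA ⟂ EC]
2. A_y = -1057/157  [E, C, A are collinear ∩ DA ⟂ EC]
   → A = (-1333/157, -1057/157)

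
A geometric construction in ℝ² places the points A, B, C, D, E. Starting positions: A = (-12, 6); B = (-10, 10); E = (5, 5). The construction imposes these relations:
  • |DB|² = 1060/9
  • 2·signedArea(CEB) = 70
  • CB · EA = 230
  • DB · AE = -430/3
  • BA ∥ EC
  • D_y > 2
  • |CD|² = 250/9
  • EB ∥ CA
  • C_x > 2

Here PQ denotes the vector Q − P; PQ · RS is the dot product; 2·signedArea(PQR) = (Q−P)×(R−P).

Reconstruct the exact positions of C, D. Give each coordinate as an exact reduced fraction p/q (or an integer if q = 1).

1. C_x = 3  [EB ∥ CA ∩ BA ∥ EC]
2. C_y = 1  [EB ∥ CA ∩ BA ∥ EC]
   → C = (3, 1)
3. D_x = -2  [line -17·x + 1·y + -110/3 = 0 ∩ |CD|² = 250/9]
4. D_y = 8/3  [line -17·x + 1·y + -110/3 = 0 ∩ |CD|² = 250/9]
   → D = (-2, 8/3)

C = (3, 1)
D = (-2, 8/3)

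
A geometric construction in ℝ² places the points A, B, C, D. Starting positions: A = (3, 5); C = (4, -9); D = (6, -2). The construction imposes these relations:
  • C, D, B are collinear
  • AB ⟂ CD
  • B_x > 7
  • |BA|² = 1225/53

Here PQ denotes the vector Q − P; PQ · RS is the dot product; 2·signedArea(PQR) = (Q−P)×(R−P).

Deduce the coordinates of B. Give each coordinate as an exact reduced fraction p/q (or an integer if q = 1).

1. B_x = 404/53  [C, D, B are collinear ∩ AB ⟂ CD]
2. B_y = 195/53  [C, D, B are collinear ∩ AB ⟂ CD]
   → B = (404/53, 195/53)

B = (404/53, 195/53)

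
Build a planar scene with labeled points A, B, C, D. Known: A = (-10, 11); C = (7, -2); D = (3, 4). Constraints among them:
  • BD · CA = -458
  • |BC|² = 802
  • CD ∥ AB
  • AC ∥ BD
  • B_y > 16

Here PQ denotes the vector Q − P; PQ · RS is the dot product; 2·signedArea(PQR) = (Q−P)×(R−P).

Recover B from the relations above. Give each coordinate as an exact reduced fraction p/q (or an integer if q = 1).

1. B_x = -14  [AC ∥ BD ∩ CD ∥ AB]
2. B_y = 17  [AC ∥ BD ∩ CD ∥ AB]
   → B = (-14, 17)

B = (-14, 17)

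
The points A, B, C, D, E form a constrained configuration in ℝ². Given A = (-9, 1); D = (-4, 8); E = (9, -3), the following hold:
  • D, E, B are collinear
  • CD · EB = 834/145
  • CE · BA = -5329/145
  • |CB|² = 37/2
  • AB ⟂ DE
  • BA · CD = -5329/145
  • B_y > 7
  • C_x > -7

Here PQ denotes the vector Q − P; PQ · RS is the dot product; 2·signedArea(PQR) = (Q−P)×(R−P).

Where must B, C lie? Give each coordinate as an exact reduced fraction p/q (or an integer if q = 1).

B = (-502/145, 1094/145)
C = (-13/2, 9/2)

1. B_x = -502/145  [D, E, B are collinear ∩ AB ⟂ DE]
2. B_y = 1094/145  [D, E, B are collinear ∩ AB ⟂ DE]
   → B = (-502/145, 1094/145)
3. C_x = -13/2  [CD · EB = 834/145 ∩ CE · BA = -5329/145]
4. C_y = 9/2  [CD · EB = 834/145 ∩ CE · BA = -5329/145]
   → C = (-13/2, 9/2)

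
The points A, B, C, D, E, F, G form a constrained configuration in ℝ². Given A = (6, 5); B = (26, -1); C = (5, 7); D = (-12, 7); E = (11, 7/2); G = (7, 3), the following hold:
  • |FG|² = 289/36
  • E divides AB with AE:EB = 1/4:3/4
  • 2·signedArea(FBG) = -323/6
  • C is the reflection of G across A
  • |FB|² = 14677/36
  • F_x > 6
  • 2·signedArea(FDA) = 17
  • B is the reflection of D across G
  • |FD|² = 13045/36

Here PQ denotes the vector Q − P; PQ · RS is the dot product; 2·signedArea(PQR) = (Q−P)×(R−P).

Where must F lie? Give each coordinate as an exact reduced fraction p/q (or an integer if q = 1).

1. F_x = 7  [2·signedArea(FBG) = -323/6 ∩ 2·signedArea(FDA) = 17]
2. F_y = 35/6  [2·signedArea(FBG) = -323/6 ∩ 2·signedArea(FDA) = 17]
   → F = (7, 35/6)

F = (7, 35/6)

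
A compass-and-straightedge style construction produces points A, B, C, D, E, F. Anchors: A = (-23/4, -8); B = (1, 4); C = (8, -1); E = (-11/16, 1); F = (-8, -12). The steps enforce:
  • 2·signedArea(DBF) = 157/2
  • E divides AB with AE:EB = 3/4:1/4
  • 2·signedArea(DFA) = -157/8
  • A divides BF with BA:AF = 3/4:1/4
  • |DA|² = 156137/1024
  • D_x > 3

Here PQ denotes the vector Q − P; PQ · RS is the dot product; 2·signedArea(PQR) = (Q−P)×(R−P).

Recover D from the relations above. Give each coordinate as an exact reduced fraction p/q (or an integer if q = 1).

D = (117/32, 0)

1. D_x = 117/32  [line 16·x + -9·y + -117/2 = 0 ∩ |DA|² = 156137/1024]
2. D_y = 0  [line 16·x + -9·y + -117/2 = 0 ∩ |DA|² = 156137/1024]
   → D = (117/32, 0)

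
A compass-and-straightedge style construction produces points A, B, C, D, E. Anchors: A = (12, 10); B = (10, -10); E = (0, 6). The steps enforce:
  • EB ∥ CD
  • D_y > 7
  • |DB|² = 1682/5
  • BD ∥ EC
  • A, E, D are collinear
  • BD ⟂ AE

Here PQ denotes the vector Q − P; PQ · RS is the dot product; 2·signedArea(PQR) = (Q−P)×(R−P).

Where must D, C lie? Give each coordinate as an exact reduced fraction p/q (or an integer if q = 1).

1. D_x = 21/5  [A, E, D are collinear ∩ BD ⟂ AE]
2. D_y = 37/5  [A, E, D are collinear ∩ BD ⟂ AE]
   → D = (21/5, 37/5)
3. C_x = -29/5  [EB ∥ CD ∩ BD ∥ EC]
4. C_y = 117/5  [EB ∥ CD ∩ BD ∥ EC]
   → C = (-29/5, 117/5)

C = (-29/5, 117/5)
D = (21/5, 37/5)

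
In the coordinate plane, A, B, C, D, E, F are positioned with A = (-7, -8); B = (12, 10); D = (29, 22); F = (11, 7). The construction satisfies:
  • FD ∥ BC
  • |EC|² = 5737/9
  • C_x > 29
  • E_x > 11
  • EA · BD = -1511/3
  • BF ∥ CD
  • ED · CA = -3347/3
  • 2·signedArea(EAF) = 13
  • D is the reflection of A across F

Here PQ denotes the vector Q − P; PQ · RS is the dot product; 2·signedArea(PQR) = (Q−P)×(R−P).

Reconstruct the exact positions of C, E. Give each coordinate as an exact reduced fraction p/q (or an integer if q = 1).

C = (30, 25)
E = (34/3, 8)

1. C_x = 30  [BF ∥ CD ∩ FD ∥ BC]
2. C_y = 25  [BF ∥ CD ∩ FD ∥ BC]
   → C = (30, 25)
3. E_x = 34/3  [2·signedArea(EAF) = 13 ∩ ED · CA = -3347/3]
4. E_y = 8  [2·signedArea(EAF) = 13 ∩ ED · CA = -3347/3]
   → E = (34/3, 8)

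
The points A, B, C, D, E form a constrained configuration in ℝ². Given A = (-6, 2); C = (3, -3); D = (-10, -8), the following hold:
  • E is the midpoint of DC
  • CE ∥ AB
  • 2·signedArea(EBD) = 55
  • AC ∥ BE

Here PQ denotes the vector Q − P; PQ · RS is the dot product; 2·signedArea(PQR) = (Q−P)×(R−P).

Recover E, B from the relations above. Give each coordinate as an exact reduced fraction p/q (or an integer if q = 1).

B = (-25/2, -1/2)
E = (-7/2, -11/2)

1. E_x = -7/2  [E is the midpoint of DC]
2. E_y = -11/2  [E is the midpoint of DC]
   → E = (-7/2, -11/2)
3. B_x = -25/2  [AC ∥ BE ∩ CE ∥ AB]
4. B_y = -1/2  [AC ∥ BE ∩ CE ∥ AB]
   → B = (-25/2, -1/2)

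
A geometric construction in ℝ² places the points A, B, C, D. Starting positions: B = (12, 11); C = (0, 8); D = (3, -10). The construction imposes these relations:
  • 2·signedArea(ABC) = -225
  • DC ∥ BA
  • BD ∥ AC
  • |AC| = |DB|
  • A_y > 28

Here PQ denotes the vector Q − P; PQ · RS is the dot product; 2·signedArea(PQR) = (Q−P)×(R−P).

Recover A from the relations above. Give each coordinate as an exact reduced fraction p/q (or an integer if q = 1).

A = (9, 29)

1. A_x = 9  [BD ∥ AC ∩ DC ∥ BA]
2. A_y = 29  [BD ∥ AC ∩ DC ∥ BA]
   → A = (9, 29)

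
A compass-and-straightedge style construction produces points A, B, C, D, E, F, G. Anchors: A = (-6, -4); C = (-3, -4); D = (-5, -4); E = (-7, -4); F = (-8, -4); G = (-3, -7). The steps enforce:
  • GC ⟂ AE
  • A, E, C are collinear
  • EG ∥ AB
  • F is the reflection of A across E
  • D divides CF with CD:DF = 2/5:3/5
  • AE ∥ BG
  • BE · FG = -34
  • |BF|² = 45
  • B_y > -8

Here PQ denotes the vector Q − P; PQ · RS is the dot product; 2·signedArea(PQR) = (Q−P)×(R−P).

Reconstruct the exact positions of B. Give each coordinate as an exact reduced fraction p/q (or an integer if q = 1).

B = (-2, -7)

1. B_x = -2  [AE ∥ BG ∩ EG ∥ AB]
2. B_y = -7  [AE ∥ BG ∩ EG ∥ AB]
   → B = (-2, -7)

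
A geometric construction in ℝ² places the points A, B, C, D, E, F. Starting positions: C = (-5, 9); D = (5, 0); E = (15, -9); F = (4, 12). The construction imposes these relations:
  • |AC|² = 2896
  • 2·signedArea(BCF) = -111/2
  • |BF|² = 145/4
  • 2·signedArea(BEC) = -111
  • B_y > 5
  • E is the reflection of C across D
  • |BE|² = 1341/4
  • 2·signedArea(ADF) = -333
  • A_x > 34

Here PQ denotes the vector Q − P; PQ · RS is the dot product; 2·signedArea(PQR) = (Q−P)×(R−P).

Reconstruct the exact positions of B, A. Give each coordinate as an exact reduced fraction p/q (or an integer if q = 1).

1. B_x = 9/2  [2·signedArea(BEC) = -111 ∩ 2·signedArea(BCF) = -111/2]
2. B_y = 6  [2·signedArea(BEC) = -111 ∩ 2·signedArea(BCF) = -111/2]
   → B = (9/2, 6)
3. A_x = 35  [line -12·x + -1·y + 393 = 0 ∩ |AC|² = 2896]
4. A_y = -27  [line -12·x + -1·y + 393 = 0 ∩ |AC|² = 2896]
   → A = (35, -27)

A = (35, -27)
B = (9/2, 6)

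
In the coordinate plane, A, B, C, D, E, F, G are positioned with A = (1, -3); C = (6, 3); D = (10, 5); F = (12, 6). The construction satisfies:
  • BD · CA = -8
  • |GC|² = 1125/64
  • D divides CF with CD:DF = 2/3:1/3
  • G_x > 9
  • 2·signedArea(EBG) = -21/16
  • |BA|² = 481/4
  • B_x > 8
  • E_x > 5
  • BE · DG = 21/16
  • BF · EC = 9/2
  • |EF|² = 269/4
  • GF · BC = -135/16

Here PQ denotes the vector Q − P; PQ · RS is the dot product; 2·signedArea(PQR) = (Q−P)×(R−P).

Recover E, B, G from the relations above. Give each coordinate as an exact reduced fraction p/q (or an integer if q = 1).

B = (9, 9/2)
E = (11/2, 1)
G = (39/4, 39/8)

1. B_x = 9  [line 5·x + 6·y + -72 = 0 ∩ |BA|² = 481/4]
2. B_y = 9/2  [line 5·x + 6·y + -72 = 0 ∩ |BA|² = 481/4]
   → B = (9, 9/2)
3. G_x = 39/4  [line 3·x + 3/2·y + -585/16 = 0 ∩ |GC|² = 1125/64]
4. G_y = 39/8  [line 3·x + 3/2·y + -585/16 = 0 ∩ |GC|² = 1125/64]
   → G = (39/4, 39/8)
5. E_x = 11/2  [2·signedArea(EBG) = -21/16 ∩ BF · EC = 9/2]
6. E_y = 1  [2·signedArea(EBG) = -21/16 ∩ BF · EC = 9/2]
   → E = (11/2, 1)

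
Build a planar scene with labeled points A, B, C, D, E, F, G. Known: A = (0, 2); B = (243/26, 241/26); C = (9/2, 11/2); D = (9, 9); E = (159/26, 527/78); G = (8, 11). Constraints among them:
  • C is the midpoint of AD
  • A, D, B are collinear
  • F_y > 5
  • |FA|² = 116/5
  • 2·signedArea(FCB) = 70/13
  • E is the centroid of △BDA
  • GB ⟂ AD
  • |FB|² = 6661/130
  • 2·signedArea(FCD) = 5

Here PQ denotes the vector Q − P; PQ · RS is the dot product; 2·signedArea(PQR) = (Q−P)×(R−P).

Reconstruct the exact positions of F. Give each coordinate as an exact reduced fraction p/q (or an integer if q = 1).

1. F_x = 16/5  [line -7/2·x + 9/2·y + -14 = 0 ∩ |FA|² = 116/5]
2. F_y = 28/5  [line -7/2·x + 9/2·y + -14 = 0 ∩ |FA|² = 116/5]
   → F = (16/5, 28/5)

F = (16/5, 28/5)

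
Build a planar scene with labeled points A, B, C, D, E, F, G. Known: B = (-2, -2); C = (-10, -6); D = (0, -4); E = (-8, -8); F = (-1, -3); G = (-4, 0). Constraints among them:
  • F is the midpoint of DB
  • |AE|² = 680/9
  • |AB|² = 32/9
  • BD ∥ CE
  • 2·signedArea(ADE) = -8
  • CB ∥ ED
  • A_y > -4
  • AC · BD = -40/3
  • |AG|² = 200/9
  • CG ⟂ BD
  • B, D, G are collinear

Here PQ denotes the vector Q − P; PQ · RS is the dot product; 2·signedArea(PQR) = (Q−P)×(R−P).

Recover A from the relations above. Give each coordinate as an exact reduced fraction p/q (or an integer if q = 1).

A = (-2/3, -10/3)

1. A_x = -2/3  [AC · BD = -40/3 ∩ 2·signedArea(ADE) = -8]
2. A_y = -10/3  [AC · BD = -40/3 ∩ 2·signedArea(ADE) = -8]
   → A = (-2/3, -10/3)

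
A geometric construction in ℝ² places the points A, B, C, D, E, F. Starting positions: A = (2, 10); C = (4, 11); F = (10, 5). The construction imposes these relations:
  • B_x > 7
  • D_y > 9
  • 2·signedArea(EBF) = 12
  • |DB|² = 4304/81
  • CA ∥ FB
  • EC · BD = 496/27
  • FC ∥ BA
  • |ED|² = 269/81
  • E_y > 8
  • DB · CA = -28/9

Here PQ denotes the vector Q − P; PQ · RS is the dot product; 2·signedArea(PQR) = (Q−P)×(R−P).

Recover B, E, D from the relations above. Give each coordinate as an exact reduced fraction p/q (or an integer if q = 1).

B = (8, 4)
D = (32/9, 88/9)
E = (14/3, 25/3)

1. B_x = 8  [FC ∥ BA ∩ CA ∥ FB]
2. B_y = 4  [FC ∥ BA ∩ CA ∥ FB]
   → B = (8, 4)
3. D_x = 32/9  [line 2·x + 1·y + -152/9 = 0 ∩ |DB|² = 4304/81]
4. D_y = 88/9  [line 2·x + 1·y + -152/9 = 0 ∩ |DB|² = 4304/81]
   → D = (32/9, 88/9)
5. E_x = 14/3  [EC · BD = 496/27 ∩ 2·signedArea(EBF) = 12]
6. E_y = 25/3  [EC · BD = 496/27 ∩ 2·signedArea(EBF) = 12]
   → E = (14/3, 25/3)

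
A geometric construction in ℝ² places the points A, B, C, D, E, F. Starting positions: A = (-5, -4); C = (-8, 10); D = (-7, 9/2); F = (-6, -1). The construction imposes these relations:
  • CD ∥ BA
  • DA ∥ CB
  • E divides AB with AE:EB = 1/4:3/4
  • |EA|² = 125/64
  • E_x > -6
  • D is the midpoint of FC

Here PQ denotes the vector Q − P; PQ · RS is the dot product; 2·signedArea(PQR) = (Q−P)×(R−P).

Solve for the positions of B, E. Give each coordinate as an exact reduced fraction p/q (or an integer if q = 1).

1. B_x = -6  [CD ∥ BA ∩ DA ∥ CB]
2. B_y = 3/2  [CD ∥ BA ∩ DA ∥ CB]
   → B = (-6, 3/2)
3. E_x = -21/4  [E divides AB with AE:EB = 1/4:3/4]
4. E_y = -21/8  [E divides AB with AE:EB = 1/4:3/4]
   → E = (-21/4, -21/8)

B = (-6, 3/2)
E = (-21/4, -21/8)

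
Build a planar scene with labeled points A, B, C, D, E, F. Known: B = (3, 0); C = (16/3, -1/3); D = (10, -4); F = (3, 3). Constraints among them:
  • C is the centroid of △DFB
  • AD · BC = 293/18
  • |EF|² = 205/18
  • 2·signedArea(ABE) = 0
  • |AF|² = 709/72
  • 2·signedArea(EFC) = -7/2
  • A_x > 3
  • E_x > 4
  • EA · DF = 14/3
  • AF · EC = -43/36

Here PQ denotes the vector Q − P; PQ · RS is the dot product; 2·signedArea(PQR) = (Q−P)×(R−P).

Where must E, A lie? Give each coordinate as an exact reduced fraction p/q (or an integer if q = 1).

A = (43/12, -1/12)
E = (25/6, -1/6)

1. E_x = 25/6  [line 10/3·x + 7/3·y + -27/2 = 0 ∩ |EF|² = 205/18]
2. E_y = -1/6  [line 10/3·x + 7/3·y + -27/2 = 0 ∩ |EF|² = 205/18]
   → E = (25/6, -1/6)
3. A_x = 43/12  [EA · DF = 14/3 ∩ 2·signedArea(ABE) = 0]
4. A_y = -1/12  [EA · DF = 14/3 ∩ 2·signedArea(ABE) = 0]
   → A = (43/12, -1/12)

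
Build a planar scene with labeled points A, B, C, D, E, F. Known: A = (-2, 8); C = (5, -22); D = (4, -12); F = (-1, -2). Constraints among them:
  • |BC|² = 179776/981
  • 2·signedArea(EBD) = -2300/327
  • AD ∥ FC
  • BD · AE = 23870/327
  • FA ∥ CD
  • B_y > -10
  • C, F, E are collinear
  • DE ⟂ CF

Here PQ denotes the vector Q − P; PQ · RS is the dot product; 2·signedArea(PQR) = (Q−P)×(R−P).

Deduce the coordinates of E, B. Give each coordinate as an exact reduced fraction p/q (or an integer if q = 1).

1. E_x = 236/109  [C, F, E are collinear ∩ DE ⟂ CF]
2. E_y = -1368/109  [C, F, E are collinear ∩ DE ⟂ CF]
   → E = (236/109, -1368/109)
3. B_x = 121/109  [BD · AE = 23870/327 ∩ 2·signedArea(EBD) = -2300/327]
4. B_y = -2954/327  [BD · AE = 23870/327 ∩ 2·signedArea(EBD) = -2300/327]
   → B = (121/109, -2954/327)

B = (121/109, -2954/327)
E = (236/109, -1368/109)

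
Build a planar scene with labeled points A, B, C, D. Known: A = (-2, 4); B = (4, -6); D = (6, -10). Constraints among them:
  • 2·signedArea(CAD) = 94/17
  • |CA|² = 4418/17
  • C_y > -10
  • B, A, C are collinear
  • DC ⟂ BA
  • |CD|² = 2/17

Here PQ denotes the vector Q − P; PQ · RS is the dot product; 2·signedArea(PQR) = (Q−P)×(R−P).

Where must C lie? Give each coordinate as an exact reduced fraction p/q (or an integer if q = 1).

1. C_x = 107/17  [B, A, C are collinear ∩ DC ⟂ BA]
2. C_y = -167/17  [B, A, C are collinear ∩ DC ⟂ BA]
   → C = (107/17, -167/17)

C = (107/17, -167/17)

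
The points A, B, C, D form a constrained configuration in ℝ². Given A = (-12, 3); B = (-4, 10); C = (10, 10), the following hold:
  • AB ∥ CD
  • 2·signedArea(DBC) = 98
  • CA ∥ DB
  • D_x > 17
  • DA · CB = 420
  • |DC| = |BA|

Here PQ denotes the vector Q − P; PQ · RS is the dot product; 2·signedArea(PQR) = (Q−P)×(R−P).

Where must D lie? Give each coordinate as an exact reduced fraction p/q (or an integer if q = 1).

D = (18, 17)

1. D_x = 18  [CA ∥ DB ∩ AB ∥ CD]
2. D_y = 17  [CA ∥ DB ∩ AB ∥ CD]
   → D = (18, 17)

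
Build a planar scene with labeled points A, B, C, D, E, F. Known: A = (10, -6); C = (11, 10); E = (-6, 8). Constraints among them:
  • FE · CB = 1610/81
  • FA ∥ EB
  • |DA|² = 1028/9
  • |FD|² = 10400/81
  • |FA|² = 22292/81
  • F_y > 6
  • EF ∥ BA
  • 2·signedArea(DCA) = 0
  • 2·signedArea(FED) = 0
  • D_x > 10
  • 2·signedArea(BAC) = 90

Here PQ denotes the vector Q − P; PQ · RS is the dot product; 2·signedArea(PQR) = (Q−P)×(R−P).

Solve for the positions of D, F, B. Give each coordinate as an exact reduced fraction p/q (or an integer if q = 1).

B = (40/9, -44/9)
D = (32/3, 14/3)
F = (-4/9, 62/9)

1. D_x = 32/3  [line 16·x + -1·y + -166 = 0 ∩ |DA|² = 1028/9]
2. D_y = 14/3  [line 16·x + -1·y + -166 = 0 ∩ |DA|² = 1028/9]
   → D = (32/3, 14/3)
3. F_x = -4/9  [line 10/3·x + 50/3·y + -340/3 = 0 ∩ |FA|² = 22292/81]
4. F_y = 62/9  [line 10/3·x + 50/3·y + -340/3 = 0 ∩ |FA|² = 22292/81]
   → F = (-4/9, 62/9)
5. B_x = 40/9  [EF ∥ BA ∩ FA ∥ EB]
6. B_y = -44/9  [EF ∥ BA ∩ FA ∥ EB]
   → B = (40/9, -44/9)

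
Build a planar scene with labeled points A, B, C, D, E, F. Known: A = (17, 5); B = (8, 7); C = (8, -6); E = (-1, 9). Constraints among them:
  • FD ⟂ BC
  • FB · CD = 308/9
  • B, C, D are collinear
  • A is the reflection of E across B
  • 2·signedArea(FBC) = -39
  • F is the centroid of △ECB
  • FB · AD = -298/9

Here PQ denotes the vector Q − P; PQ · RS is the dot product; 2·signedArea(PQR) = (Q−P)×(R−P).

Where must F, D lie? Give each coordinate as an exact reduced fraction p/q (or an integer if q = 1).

1. F_x = 5  [F is the centroid of △ECB]
2. F_y = 10/3  [F is the centroid of △ECB]
   → F = (5, 10/3)
3. D_x = 8  [B, C, D are collinear ∩ FD ⟂ BC]
4. D_y = 10/3  [B, C, D are collinear ∩ FD ⟂ BC]
   → D = (8, 10/3)

D = (8, 10/3)
F = (5, 10/3)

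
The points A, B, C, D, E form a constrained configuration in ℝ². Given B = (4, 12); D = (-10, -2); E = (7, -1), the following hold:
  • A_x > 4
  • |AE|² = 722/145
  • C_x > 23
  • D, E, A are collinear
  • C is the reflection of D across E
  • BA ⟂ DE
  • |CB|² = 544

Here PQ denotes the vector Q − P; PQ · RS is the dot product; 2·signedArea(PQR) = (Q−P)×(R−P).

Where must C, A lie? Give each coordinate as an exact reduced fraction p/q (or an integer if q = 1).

1. C_x = 24  [C is the reflection of D across E]
2. C_y = 0  [C is the reflection of D across E]
   → C = (24, 0)
3. A_x = 692/145  [D, E, A are collinear ∩ BA ⟂ DE]
4. A_y = -164/145  [D, E, A are collinear ∩ BA ⟂ DE]
   → A = (692/145, -164/145)

A = (692/145, -164/145)
C = (24, 0)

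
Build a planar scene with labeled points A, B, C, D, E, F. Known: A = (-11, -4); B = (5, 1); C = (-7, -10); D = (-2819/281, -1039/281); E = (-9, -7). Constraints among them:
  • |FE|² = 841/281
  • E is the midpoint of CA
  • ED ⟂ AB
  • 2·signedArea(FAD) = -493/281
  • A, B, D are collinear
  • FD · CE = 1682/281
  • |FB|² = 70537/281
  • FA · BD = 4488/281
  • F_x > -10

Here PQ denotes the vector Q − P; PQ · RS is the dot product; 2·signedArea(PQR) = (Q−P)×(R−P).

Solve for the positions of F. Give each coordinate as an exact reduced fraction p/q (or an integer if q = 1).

1. F_x = -2674/281  [FA · BD = 4488/281 ∩ 2·signedArea(FAD) = -493/281]
2. F_y = -1503/281  [FA · BD = 4488/281 ∩ 2·signedArea(FAD) = -493/281]
   → F = (-2674/281, -1503/281)

F = (-2674/281, -1503/281)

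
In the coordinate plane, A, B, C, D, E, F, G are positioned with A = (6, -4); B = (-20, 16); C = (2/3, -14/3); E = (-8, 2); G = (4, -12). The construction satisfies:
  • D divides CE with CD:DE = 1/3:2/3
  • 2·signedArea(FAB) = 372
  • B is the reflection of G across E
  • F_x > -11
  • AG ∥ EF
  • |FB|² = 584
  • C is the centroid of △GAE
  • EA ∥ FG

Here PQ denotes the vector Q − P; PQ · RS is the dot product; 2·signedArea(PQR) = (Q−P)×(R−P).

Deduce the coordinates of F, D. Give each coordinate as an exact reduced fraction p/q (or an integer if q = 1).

1. F_x = -10  [EA ∥ FG ∩ AG ∥ EF]
2. F_y = -6  [EA ∥ FG ∩ AG ∥ EF]
   → F = (-10, -6)
3. D_x = -20/9  [D divides CE with CD:DE = 1/3:2/3]
4. D_y = -22/9  [D divides CE with CD:DE = 1/3:2/3]
   → D = (-20/9, -22/9)

D = (-20/9, -22/9)
F = (-10, -6)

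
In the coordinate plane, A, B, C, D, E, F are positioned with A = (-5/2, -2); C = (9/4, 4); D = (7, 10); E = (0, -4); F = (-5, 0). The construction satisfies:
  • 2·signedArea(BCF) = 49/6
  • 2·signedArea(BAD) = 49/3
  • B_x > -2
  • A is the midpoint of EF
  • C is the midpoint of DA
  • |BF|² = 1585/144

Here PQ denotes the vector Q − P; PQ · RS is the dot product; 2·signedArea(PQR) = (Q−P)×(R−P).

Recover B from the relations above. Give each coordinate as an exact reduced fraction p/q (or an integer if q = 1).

1. B_x = -7/4  [2·signedArea(BAD) = 49/3 ∩ 2·signedArea(BCF) = 49/6]
2. B_y = 2/3  [2·signedArea(BAD) = 49/3 ∩ 2·signedArea(BCF) = 49/6]
   → B = (-7/4, 2/3)

B = (-7/4, 2/3)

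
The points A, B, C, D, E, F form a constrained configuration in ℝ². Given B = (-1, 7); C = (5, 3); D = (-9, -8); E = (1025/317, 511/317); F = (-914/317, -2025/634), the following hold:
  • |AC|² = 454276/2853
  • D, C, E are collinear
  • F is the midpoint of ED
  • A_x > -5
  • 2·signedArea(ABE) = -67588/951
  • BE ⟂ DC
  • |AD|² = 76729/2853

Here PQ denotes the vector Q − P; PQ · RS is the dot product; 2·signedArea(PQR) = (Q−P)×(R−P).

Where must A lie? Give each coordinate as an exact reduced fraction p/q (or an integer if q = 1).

A = (-4681/951, -4561/951)

1. A_x = -4681/951  [line 1708/317·x + 1342/317·y + 44530/951 = 0 ∩ |AC|² = 454276/2853]
2. A_y = -4561/951  [line 1708/317·x + 1342/317·y + 44530/951 = 0 ∩ |AC|² = 454276/2853]
   → A = (-4681/951, -4561/951)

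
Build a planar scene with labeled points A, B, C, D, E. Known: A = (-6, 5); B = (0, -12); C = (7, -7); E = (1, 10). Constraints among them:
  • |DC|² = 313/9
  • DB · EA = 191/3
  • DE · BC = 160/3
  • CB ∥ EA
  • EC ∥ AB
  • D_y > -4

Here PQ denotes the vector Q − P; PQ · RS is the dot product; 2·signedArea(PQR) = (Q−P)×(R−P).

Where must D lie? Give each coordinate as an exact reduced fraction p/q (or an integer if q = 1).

D = (8/3, -3)

1. D_x = 8/3  [line -7·x + -5·y + 11/3 = 0 ∩ |DC|² = 313/9]
2. D_y = -3  [line -7·x + -5·y + 11/3 = 0 ∩ |DC|² = 313/9]
   → D = (8/3, -3)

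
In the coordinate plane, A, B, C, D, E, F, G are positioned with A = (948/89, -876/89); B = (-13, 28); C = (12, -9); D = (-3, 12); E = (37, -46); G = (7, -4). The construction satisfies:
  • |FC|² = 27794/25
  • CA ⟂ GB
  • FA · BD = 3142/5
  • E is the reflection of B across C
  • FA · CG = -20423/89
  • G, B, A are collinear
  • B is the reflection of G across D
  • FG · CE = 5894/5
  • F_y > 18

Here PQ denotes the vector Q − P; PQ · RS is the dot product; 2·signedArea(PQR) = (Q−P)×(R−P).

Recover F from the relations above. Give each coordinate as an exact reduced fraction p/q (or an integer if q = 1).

F = (-7, 92/5)

1. F_x = -7  [FG · CE = 5894/5 ∩ FA · BD = 3142/5]
2. F_y = 92/5  [FG · CE = 5894/5 ∩ FA · BD = 3142/5]
   → F = (-7, 92/5)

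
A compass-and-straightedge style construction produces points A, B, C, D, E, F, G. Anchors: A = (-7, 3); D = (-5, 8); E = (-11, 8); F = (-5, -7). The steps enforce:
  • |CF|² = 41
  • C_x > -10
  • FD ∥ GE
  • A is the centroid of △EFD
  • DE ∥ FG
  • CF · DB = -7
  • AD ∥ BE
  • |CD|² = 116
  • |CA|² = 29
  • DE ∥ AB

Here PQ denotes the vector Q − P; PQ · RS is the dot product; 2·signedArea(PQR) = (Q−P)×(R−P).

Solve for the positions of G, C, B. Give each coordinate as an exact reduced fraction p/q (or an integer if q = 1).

B = (-13, 3)
C = (-9, -2)
G = (-11, -7)

1. G_x = -11  [FD ∥ GE ∩ DE ∥ FG]
2. G_y = -7  [FD ∥ GE ∩ DE ∥ FG]
   → G = (-11, -7)
3. B_x = -13  [AD ∥ BE ∩ DE ∥ AB]
4. B_y = 3  [AD ∥ BE ∩ DE ∥ AB]
   → B = (-13, 3)
5. C_x = -9  [line 8·x + 5·y + 82 = 0 ∩ |CA|² = 29]
6. C_y = -2  [line 8·x + 5·y + 82 = 0 ∩ |CA|² = 29]
   → C = (-9, -2)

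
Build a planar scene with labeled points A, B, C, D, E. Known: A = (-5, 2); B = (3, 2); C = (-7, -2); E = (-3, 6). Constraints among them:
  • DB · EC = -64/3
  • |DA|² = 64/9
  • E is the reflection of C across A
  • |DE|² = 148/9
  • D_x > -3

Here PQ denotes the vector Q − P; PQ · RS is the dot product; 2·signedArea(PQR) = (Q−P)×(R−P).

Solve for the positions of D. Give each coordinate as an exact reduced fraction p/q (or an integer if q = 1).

D = (-7/3, 2)

1. D_x = -7/3  [line 4·x + 8·y + -20/3 = 0 ∩ |DE|² = 148/9]
2. D_y = 2  [line 4·x + 8·y + -20/3 = 0 ∩ |DE|² = 148/9]
   → D = (-7/3, 2)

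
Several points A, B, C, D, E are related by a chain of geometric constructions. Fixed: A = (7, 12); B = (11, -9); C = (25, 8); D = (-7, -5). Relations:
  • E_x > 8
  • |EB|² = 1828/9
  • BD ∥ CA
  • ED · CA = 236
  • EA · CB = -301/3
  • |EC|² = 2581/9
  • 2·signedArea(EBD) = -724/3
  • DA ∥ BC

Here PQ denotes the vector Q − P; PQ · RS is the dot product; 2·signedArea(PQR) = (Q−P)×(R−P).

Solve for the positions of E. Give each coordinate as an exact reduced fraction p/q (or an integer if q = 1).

E = (25/3, 5)

1. E_x = 25/3  [ED · CA = 236 ∩ EA · CB = -301/3]
2. E_y = 5  [ED · CA = 236 ∩ EA · CB = -301/3]
   → E = (25/3, 5)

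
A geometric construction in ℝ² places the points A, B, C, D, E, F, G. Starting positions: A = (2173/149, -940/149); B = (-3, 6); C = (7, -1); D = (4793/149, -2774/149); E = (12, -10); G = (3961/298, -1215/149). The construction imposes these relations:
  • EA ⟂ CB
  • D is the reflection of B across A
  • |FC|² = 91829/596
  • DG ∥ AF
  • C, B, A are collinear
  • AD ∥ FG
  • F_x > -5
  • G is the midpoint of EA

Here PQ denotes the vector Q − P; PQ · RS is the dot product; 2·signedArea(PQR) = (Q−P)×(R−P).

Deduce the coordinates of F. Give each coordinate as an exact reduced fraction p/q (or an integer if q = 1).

F = (-1279/298, 619/149)

1. F_x = -1279/298  [AD ∥ FG ∩ DG ∥ AF]
2. F_y = 619/149  [AD ∥ FG ∩ DG ∥ AF]
   → F = (-1279/298, 619/149)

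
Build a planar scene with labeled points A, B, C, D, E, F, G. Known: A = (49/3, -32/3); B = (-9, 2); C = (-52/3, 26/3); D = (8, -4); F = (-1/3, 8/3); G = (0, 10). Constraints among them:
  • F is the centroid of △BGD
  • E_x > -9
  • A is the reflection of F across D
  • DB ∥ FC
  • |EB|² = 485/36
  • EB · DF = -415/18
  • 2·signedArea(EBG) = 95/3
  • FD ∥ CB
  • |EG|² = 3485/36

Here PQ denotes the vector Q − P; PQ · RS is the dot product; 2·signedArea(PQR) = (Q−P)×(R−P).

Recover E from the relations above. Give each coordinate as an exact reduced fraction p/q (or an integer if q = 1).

E = (-53/6, 17/3)

1. E_x = -53/6  [EB · DF = -415/18 ∩ 2·signedArea(EBG) = 95/3]
2. E_y = 17/3  [EB · DF = -415/18 ∩ 2·signedArea(EBG) = 95/3]
   → E = (-53/6, 17/3)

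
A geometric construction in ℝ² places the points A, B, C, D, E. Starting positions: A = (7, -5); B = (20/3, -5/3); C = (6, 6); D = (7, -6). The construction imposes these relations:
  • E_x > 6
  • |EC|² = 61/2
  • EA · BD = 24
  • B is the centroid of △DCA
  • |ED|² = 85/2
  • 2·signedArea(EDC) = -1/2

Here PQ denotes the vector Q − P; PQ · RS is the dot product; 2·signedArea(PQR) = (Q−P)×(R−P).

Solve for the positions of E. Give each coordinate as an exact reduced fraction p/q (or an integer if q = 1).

1. E_x = 13/2  [2·signedArea(EDC) = -1/2 ∩ EA · BD = 24]
2. E_y = 1/2  [2·signedArea(EDC) = -1/2 ∩ EA · BD = 24]
   → E = (13/2, 1/2)

E = (13/2, 1/2)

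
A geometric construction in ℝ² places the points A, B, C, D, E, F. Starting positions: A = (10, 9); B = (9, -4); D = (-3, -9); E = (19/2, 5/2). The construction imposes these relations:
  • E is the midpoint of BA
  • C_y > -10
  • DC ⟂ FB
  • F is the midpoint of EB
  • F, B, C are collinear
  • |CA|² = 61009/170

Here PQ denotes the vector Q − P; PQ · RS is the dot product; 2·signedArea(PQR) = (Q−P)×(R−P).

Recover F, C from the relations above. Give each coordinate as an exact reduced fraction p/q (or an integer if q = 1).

1. F_x = 37/4  [F is the midpoint of EB]
2. F_y = -3/4  [F is the midpoint of EB]
   → F = (37/4, -3/4)
3. C_x = 1453/170  [F, B, C are collinear ∩ DC ⟂ FB]
4. C_y = -1681/170  [F, B, C are collinear ∩ DC ⟂ FB]
   → C = (1453/170, -1681/170)

C = (1453/170, -1681/170)
F = (37/4, -3/4)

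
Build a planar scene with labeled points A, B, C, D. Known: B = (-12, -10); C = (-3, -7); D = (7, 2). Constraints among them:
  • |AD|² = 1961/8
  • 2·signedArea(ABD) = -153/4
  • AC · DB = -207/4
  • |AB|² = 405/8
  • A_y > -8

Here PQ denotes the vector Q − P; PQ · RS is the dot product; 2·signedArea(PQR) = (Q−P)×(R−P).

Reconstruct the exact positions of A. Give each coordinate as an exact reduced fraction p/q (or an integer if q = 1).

A = (-21/4, -31/4)

1. A_x = -21/4  [AC · DB = -207/4 ∩ 2·signedArea(ABD) = -153/4]
2. A_y = -31/4  [AC · DB = -207/4 ∩ 2·signedArea(ABD) = -153/4]
   → A = (-21/4, -31/4)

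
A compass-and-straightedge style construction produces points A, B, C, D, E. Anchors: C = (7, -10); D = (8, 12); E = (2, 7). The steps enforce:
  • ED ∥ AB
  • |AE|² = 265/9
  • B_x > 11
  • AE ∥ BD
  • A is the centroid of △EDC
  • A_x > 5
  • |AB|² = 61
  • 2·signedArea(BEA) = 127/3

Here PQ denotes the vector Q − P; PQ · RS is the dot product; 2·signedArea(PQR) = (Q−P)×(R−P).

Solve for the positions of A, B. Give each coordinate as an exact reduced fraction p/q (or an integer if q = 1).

A = (17/3, 3)
B = (35/3, 8)

1. A_x = 17/3  [A is the centroid of △EDC]
2. A_y = 3  [A is the centroid of △EDC]
   → A = (17/3, 3)
3. B_x = 35/3  [AE ∥ BD ∩ ED ∥ AB]
4. B_y = 8  [AE ∥ BD ∩ ED ∥ AB]
   → B = (35/3, 8)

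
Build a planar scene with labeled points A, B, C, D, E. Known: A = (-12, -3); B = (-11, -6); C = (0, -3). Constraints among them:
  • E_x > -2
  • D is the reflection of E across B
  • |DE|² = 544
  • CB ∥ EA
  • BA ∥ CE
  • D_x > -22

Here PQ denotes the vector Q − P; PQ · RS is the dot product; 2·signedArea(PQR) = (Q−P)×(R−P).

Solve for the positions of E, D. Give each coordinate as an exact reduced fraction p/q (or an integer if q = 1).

D = (-21, -12)
E = (-1, 0)

1. E_x = -1  [CB ∥ EA ∩ BA ∥ CE]
2. E_y = 0  [CB ∥ EA ∩ BA ∥ CE]
   → E = (-1, 0)
3. D_x = -21  [D is the reflection of E across B]
4. D_y = -12  [D is the reflection of E across B]
   → D = (-21, -12)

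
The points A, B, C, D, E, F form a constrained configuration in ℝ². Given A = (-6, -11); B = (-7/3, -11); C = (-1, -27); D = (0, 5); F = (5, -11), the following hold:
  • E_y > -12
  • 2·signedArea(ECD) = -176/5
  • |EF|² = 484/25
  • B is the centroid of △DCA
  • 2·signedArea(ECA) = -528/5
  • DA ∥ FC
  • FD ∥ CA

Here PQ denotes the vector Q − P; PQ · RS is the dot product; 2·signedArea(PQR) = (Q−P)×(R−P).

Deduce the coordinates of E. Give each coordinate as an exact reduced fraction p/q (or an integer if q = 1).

1. E_x = 3/5  [2·signedArea(ECD) = -176/5 ∩ 2·signedArea(ECA) = -528/5]
2. E_y = -11  [2·signedArea(ECD) = -176/5 ∩ 2·signedArea(ECA) = -528/5]
   → E = (3/5, -11)

E = (3/5, -11)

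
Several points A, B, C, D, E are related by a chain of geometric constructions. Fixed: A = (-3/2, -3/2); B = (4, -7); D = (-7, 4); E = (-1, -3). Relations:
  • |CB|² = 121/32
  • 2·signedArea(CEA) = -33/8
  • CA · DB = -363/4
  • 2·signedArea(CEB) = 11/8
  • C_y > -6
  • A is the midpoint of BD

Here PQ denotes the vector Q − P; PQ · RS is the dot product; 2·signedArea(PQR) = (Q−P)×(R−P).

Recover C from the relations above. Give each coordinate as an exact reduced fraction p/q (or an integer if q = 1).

C = (21/8, -45/8)

1. C_x = 21/8  [CA · DB = -363/4 ∩ 2·signedArea(CEA) = -33/8]
2. C_y = -45/8  [CA · DB = -363/4 ∩ 2·signedArea(CEA) = -33/8]
   → C = (21/8, -45/8)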